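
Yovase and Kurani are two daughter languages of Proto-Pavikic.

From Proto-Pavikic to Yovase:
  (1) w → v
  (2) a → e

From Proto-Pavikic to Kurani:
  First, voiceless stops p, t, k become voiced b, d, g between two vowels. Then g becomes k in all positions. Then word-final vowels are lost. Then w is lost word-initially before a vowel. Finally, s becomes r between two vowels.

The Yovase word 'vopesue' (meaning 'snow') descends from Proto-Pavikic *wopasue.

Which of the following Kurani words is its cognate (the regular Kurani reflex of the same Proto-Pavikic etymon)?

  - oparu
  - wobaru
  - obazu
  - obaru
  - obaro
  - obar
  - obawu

Kurani: start from *wopasue.
  rule 1 (intervocalic voicing): wopasue → wobasue
  rule 2: no change — wobasue
  rule 3 (apocope): wobasue → wobasu
  rule 4 (glide loss): wobasu → obasu
  rule 5 (rhotacism): obasu → obaru
  ⇒ Kurani obaru
Only 'obaru' matches the regular Kurani development of *wopasue.

obaru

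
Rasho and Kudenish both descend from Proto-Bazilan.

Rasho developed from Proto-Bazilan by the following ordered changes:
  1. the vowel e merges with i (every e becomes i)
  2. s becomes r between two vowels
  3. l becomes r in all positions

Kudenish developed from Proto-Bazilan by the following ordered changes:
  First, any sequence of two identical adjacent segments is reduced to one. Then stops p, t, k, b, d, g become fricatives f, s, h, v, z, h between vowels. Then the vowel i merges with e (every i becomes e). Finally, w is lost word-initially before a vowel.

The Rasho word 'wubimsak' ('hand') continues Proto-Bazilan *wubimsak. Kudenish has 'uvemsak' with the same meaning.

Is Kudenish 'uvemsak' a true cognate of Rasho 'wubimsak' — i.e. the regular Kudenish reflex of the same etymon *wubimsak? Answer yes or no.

Derive the expected Kudenish reflex of *wubimsak:
Kudenish: *wubimsak
  wubimsak (rule 1 does not apply)
  wubimsak → wuvimsak   [intervocalic lenition]
  wuvimsak → wuvemsak   [vowel merger]
  wuvemsak → uvemsak   [glide loss]
  giving Kudenish uvemsak.
Kudenish 'uvemsak' matches the regular reflex exactly, so the pair is cognate.

yes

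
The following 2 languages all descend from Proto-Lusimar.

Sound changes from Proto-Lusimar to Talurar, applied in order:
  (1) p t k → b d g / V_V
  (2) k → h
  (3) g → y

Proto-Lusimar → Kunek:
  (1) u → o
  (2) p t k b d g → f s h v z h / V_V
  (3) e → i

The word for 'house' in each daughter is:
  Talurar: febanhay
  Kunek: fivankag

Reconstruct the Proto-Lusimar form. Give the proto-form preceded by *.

Position 2: Talurar has e, Kunek has i. Talurar preserves e here (none of its changes turn any other segment into e), so the proto-segment is *e.
Position 6: Talurar has h, Kunek has k. Kunek preserves k here (none of its changes turn any other segment into k), so the proto-segment is *k.
Position 8: Talurar has y, Kunek has g. Kunek preserves g here (none of its changes turn any other segment into g), so the proto-segment is *g.
This points to *febankag. Verify forward in each daughter:
Talurar: start from *febankag.
  rule 1: no change — febankag
  rule 2 (unconditioned shift): febankag → febanhag
  rule 3 (unconditioned shift): febanhag → febanhay
  ⇒ Talurar febanhay
Kunek: *febankag
  febankag (rule 1 does not apply)
  febankag → fevankag   [intervocalic lenition]
  fevankag → fivankag   [vowel merger]
  giving Kunek fivankag.
No other proto-form is consistent with every reflex, so the reconstruction is *febankag.

*febankag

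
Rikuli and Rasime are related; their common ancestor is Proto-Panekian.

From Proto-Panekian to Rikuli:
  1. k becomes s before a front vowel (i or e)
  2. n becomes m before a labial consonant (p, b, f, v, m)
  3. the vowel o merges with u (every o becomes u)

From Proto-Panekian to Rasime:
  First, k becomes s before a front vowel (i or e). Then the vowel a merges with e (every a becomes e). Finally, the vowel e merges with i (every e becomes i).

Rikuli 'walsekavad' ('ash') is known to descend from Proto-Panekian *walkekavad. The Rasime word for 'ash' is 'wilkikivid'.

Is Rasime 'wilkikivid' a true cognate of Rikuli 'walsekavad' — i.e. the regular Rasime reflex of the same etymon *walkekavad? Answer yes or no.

no

Derive the expected Rasime reflex of *walkekavad:
Rasime: start from *walkekavad.
  rule 1 (palatalisation): walkekavad → walsekavad
  rule 2 (vowel merger): walsekavad → welsekeved
  rule 3 (vowel merger): welsekeved → wilsikivid
  ⇒ Rasime wilsikivid
The regular Rasime reflex would be 'wilsikivid', but the attested form is 'wilkikivid'. The correspondence is irregular, so they are not cognates (the Rasime form has a different source).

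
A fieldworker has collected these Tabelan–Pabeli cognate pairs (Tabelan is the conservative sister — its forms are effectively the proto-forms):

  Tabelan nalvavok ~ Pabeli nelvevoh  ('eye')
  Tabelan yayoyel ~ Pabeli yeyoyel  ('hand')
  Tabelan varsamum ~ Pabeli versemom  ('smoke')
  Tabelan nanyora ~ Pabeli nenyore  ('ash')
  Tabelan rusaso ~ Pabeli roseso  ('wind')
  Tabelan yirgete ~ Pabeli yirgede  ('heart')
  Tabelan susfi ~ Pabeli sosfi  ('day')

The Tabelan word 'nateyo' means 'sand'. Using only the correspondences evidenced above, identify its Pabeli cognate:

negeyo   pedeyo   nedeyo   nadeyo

nedeyo

nalvavok ~ nelvevoh, yayoyel ~ yeyoyel — Tabelan a corresponds to Pabeli e after a consonant, before a consonant other than r, m, n, p, b, f, v.
yirgete ~ yirgede — Tabelan t corresponds to Pabeli d between vowels (before a front vowel).
Applying these to Tabelan 'nateyo':
  nateyo → neteyo   (a→e after a consonant, before a consonant other than r, m, n, p, b, f, v)
  neteyo → nedeyo   (t→d between vowels (before a front vowel))
So the Pabeli cognate is 'nedeyo'.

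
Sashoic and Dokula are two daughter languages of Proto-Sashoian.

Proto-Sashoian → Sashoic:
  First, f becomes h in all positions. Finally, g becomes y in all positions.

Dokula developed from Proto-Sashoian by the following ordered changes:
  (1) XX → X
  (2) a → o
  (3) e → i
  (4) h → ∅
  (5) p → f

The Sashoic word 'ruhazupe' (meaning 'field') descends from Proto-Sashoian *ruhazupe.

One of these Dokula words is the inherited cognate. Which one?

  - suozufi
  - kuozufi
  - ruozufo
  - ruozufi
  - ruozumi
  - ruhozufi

ruozufi

Dokula: *ruhazupe > ruhozupe > ruhozupi > ruozupi > ruozufi  (by vowel merger, vowel merger, h-loss, unconditioned shift)
Among the options, 'ruozufi' alone shows every Dokula change applied in order.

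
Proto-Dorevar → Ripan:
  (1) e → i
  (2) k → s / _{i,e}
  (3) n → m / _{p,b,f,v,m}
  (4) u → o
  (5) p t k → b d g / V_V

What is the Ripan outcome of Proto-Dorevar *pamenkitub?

Ripan: start from *pamenkitub.
  rule 1 (vowel merger): pamenkitub → paminkitub
  rule 2 (palatalisation): paminkitub → paminsitub
  rule 3: no change — paminsitub
  rule 4 (vowel merger): paminsitub → paminsitob
  rule 5 (intervocalic voicing): paminsitob → paminsidob
  ⇒ Ripan paminsidob

paminsidob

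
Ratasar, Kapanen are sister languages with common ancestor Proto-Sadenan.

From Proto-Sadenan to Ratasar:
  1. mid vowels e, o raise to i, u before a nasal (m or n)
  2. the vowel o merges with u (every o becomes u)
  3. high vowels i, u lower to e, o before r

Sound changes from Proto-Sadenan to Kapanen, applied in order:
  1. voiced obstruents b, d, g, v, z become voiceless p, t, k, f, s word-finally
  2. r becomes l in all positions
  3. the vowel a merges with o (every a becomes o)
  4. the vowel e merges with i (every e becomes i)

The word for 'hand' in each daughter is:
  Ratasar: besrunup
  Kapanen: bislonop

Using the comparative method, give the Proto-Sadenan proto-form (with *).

Position 5: Ratasar has u, Kapanen has o. Taking the neighbouring segments as reconstructed: Ratasar u could go back to *o or *u; Kapanen o could go back to *a or *o — the one source consistent with every daughter is *o.
Position 2: Ratasar has e, Kapanen has i. Taking the neighbouring segments as reconstructed: Ratasar e can only go back to *e; Kapanen i could go back to *e or *i — the one source consistent with every daughter is *e.
Position 4: Ratasar has r, Kapanen has l. Ratasar preserves r here (none of its changes turn any other segment into r), so the proto-segment is *r.
This points to *besronop. Verify forward in each daughter:
Ratasar: start from *besronop.
  rule 1 (pre-nasal raising): besronop → besrunop
  rule 2 (vowel merger): besrunop → besrunup
  rule 3: no change — besrunup
  ⇒ Ratasar besrunup
Kapanen: *besronop
  besronop (rule 1 does not apply)
  besronop → beslonop   [unconditioned shift]
  beslonop (rule 3 does not apply)
  beslonop → bislonop   [vowel merger]
  giving Kapanen bislonop.
Only *besronop yields all of Ratasar besrunup, Kapanen bislonop.

*besronop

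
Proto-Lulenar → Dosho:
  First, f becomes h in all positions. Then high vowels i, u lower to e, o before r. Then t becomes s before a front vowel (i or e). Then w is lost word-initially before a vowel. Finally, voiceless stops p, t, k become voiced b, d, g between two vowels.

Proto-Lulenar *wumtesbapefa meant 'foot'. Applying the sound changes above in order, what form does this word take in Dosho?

Dosho: start from *wumtesbapefa.
  rule 1 (unconditioned shift): wumtesbapefa → wumtesbapeha
  rule 2: no change — wumtesbapeha
  rule 3 (palatalisation): wumtesbapeha → wumsesbapeha
  rule 4 (glide loss): wumsesbapeha → umsesbapeha
  rule 5 (intervocalic voicing): umsesbapeha → umsesbabeha
  ⇒ Dosho umsesbabeha

umsesbabeha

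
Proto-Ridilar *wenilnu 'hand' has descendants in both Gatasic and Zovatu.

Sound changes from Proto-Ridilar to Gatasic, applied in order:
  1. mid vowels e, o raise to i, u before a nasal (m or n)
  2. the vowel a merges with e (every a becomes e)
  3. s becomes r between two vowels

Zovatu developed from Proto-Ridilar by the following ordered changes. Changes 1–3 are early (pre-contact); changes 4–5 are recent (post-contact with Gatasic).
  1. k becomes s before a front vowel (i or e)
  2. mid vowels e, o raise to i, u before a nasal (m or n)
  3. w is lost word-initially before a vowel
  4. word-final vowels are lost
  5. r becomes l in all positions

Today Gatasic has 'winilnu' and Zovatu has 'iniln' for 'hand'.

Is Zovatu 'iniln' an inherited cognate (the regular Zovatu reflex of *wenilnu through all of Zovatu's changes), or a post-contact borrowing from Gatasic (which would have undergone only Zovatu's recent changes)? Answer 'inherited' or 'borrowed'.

inherited

If inherited, *wenilnu would pass through all of Zovatu's changes:
Zovatu: start from *wenilnu.
  rule 1: no change — wenilnu
  rule 2 (pre-nasal raising): wenilnu → winilnu
  rule 3 (glide loss): winilnu → inilnu
  rule 4 (apocope): inilnu → iniln
  rule 5: no change — iniln
  ⇒ Zovatu iniln
If borrowed from Gatasic 'winilnu' after the early changes, it would undergo only the recent ones:
  rule 4 (apocope): winilnu → winiln
  rule 5 (unconditioned shift): no change (winiln)
  ⇒ as a loan: winiln
Zovatu 'iniln' matches the inherited outcome exactly, so it is an inherited cognate, not a loan.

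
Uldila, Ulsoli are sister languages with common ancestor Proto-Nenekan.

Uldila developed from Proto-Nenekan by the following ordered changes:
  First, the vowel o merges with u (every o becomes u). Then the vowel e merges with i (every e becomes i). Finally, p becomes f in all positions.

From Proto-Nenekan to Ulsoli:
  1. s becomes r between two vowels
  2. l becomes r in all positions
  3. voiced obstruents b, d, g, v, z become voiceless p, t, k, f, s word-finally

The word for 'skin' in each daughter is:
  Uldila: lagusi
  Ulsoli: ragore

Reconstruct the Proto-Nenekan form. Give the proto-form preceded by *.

*lagose

Position 6: Uldila has i, Ulsoli has e. Ulsoli preserves e here (none of its changes turn any other segment into e), so the proto-segment is *e.
Position 1: Uldila has l, Ulsoli has r. Uldila preserves l here (none of its changes turn any other segment into l), so the proto-segment is *l.
This points to *lagose. Verify forward in each daughter:
Uldila: *lagose > laguse > lagusi  (by vowel merger, vowel merger)
Ulsoli: *lagose
  lagose → lagore   [rhotacism]
  lagore → ragore   [unconditioned shift]
  ragore (rule 3 does not apply)
  giving Ulsoli ragore.
No other proto-form is consistent with every reflex, so the reconstruction is *lagose.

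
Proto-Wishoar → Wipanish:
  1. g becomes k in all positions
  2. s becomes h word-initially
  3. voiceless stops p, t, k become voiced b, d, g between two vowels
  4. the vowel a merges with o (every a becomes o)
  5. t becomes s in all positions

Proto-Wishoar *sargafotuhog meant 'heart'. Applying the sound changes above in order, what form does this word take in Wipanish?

horkofoduhok

Wipanish: start from *sargafotuhog.
  rule 1 (unconditioned shift): sargafotuhog → sarkafotuhok
  rule 2 (debuccalisation): sarkafotuhok → harkafotuhok
  rule 3 (intervocalic voicing): harkafotuhok → harkafoduhok
  rule 4 (vowel merger): harkafoduhok → horkofoduhok
  rule 5: no change — horkofoduhok
  ⇒ Wipanish horkofoduhok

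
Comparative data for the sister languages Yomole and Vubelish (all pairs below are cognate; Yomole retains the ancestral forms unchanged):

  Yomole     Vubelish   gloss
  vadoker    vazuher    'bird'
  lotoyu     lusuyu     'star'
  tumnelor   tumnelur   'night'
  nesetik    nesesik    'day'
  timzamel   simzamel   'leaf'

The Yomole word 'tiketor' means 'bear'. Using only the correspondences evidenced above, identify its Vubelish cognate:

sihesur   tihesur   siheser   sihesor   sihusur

sihesur

timzamel ~ simzamel — Yomole t corresponds to Vubelish s word-initially before a front vowel.
vadoker ~ vazuher — Yomole k corresponds to Vubelish h between vowels (before a front vowel).
lotoyu ~ lusuyu — Yomole t corresponds to Vubelish s between vowels (before a back vowel).
tumnelor ~ tumnelur — Yomole o corresponds to Vubelish u after a consonant, before r.
Applying these to Yomole 'tiketor':
  tiketor → siketor   (t→s word-initially before a front vowel)
  siketor → sihetor   (k→h between vowels (before a front vowel))
  sihetor → sihesor   (t→s between vowels (before a back vowel))
  sihesor → sihesur   (o→u after a consonant, before r)
So the Vubelish cognate is 'sihesur'.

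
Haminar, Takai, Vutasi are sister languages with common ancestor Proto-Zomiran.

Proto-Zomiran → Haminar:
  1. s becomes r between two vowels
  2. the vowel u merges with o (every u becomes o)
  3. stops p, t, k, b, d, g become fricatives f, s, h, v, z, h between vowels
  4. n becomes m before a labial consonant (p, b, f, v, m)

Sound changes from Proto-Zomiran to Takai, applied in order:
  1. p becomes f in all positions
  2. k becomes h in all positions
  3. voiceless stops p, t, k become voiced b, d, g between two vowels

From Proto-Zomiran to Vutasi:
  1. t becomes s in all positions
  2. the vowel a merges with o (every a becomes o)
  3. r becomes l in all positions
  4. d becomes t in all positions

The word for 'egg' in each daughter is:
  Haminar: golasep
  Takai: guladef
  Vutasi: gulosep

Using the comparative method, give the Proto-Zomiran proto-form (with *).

Position 7: Haminar has p, Takai has f, Vutasi has p. Haminar preserves p here (none of its changes turn any other segment into p), so the proto-segment is *p.
Position 5: Haminar has s, Takai has d, Vutasi has s. Taking the neighbouring segments as reconstructed: Haminar s can only go back to *t; Takai d could go back to *t or *d; Vutasi s could go back to *t or *s — the one source consistent with every daughter is *t.
Position 4: Haminar has a, Takai has a, Vutasi has o. Haminar preserves a here (none of its changes turn any other segment into a), so the proto-segment is *a.
Continuing position by position gives *gulatep; check it forward:
Haminar: *gulatep > golatep > golasep  (by vowel merger, intervocalic lenition)
Takai: *gulatep > gulatef > guladef  (by unconditioned shift, intervocalic voicing)
Vutasi: start from *gulatep.
  rule 1 (unconditioned shift): gulatep → gulasep
  rule 2 (vowel merger): gulasep → gulosep
  rule 3: no change — gulosep
  rule 4: no change — gulosep
  ⇒ Vutasi gulosep
Only *gulatep yields all of Haminar golasep, Takai guladef, Vutasi gulosep.

*gulatep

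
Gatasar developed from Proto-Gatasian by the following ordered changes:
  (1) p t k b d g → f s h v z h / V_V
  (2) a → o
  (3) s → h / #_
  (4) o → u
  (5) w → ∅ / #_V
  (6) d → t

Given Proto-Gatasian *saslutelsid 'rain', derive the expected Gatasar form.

Gatasar: start from *saslutelsid.
  rule 1 (intervocalic lenition): saslutelsid → sasluselsid
  rule 2 (vowel merger): sasluselsid → sosluselsid
  rule 3 (debuccalisation): sosluselsid → hosluselsid
  rule 4 (vowel merger): hosluselsid → husluselsid
  rule 5: no change — husluselsid
  rule 6 (unconditioned shift): husluselsid → husluselsit
  ⇒ Gatasar husluselsit

husluselsit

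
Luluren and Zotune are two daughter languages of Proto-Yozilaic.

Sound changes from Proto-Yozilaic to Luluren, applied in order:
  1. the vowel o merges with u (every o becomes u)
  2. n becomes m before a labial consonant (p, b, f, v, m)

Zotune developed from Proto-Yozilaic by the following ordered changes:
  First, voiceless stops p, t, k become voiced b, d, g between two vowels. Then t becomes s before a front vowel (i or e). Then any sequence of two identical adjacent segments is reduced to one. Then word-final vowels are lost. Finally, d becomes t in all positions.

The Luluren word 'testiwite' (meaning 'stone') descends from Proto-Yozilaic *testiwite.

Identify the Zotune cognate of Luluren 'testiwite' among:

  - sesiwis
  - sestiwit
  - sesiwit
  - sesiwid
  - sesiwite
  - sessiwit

sesiwit

Zotune: *testiwite
  testiwite → testiwide   [intervocalic voicing]
  testiwide → sessiwide   [palatalisation]
  sessiwide → sesiwide   [degemination]
  sesiwide → sesiwid   [apocope]
  sesiwid → sesiwit   [unconditioned shift]
  giving Zotune sesiwit.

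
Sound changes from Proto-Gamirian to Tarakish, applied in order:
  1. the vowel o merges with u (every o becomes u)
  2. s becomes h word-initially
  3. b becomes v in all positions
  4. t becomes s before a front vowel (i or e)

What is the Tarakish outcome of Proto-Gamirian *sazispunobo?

Tarakish: *sazispunobo
  sazispunobo → sazispunubu   [vowel merger]
  sazispunubu → hazispunubu   [debuccalisation]
  hazispunubu → hazispunuvu   [unconditioned shift]
  hazispunuvu (rule 4 does not apply)
  giving Tarakish hazispunuvu.

hazispunuvu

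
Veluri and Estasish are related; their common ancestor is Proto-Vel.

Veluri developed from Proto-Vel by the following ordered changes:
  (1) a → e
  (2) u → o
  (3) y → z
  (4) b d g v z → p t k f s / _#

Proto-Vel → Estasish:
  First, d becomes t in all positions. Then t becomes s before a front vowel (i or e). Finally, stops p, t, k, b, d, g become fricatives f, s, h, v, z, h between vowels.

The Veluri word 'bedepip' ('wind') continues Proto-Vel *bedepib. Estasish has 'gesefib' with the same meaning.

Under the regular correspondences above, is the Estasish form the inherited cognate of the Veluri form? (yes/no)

Derive the expected Estasish reflex of *bedepib:
Estasish: *bedepib > betepib > besepib > besefib  (by unconditioned shift, palatalisation, intervocalic lenition)
The regular Estasish reflex would be 'besefib', but the attested form is 'gesefib'. The correspondence is irregular, so they are not cognates (the Estasish form has a different source).

no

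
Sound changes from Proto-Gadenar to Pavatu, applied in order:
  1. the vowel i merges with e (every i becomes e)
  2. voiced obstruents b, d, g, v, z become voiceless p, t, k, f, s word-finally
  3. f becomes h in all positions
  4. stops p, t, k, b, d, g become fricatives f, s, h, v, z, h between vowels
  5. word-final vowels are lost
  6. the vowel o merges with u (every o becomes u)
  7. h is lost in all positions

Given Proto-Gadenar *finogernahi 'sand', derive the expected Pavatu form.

Pavatu: *finogernahi
  finogernahi → fenogernahe   [vowel merger]
  fenogernahe (rule 2 does not apply)
  fenogernahe → henogernahe   [unconditioned shift]
  henogernahe → henohernahe   [intervocalic lenition]
  henohernahe → henohernah   [apocope]
  henohernah → henuhernah   [vowel merger]
  henuhernah → enuerna   [h-loss]
  giving Pavatu enuerna.

enuerna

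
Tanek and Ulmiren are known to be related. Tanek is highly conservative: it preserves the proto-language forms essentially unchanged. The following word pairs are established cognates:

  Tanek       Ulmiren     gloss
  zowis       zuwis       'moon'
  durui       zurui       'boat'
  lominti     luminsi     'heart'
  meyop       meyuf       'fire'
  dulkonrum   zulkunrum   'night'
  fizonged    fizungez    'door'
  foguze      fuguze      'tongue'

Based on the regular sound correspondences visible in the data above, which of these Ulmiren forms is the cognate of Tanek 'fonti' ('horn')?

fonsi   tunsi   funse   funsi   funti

funsi

dulkonrum ~ zulkunrum, fizonged ~ fizungez — Tanek o corresponds to Ulmiren u after a consonant, before a nasal.
lominti ~ luminsi — Tanek t corresponds to Ulmiren s after a consonant, before a front vowel.
Applying these to Tanek 'fonti':
  fonti → funti   (o→u after a consonant, before a nasal)
  funti → funsi   (t→s after a consonant, before a front vowel)
So the Ulmiren cognate is 'funsi'.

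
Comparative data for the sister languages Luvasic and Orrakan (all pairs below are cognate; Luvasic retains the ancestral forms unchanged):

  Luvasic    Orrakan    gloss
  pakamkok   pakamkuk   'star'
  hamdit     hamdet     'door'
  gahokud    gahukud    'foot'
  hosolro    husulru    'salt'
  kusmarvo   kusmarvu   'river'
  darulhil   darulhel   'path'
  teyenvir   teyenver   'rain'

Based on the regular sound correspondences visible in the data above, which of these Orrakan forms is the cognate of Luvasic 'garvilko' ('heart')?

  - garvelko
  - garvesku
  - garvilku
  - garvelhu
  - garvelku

hamdit ~ hamdet, darulhil ~ darulhel — Luvasic i corresponds to Orrakan e after a consonant, before a consonant other than r, m, n, p, b, f, v.
hosolro ~ husulru, kusmarvo ~ kusmarvu — Luvasic o corresponds to Orrakan u word-finally.
Applying these to Luvasic 'garvilko':
  garvilko → garvelko   (i→e after a consonant, before a consonant other than r, m, n, p, b, f, v)
  garvelko → garvelku   (o→u word-finally)
So the Orrakan cognate is 'garvelku'.

garvelku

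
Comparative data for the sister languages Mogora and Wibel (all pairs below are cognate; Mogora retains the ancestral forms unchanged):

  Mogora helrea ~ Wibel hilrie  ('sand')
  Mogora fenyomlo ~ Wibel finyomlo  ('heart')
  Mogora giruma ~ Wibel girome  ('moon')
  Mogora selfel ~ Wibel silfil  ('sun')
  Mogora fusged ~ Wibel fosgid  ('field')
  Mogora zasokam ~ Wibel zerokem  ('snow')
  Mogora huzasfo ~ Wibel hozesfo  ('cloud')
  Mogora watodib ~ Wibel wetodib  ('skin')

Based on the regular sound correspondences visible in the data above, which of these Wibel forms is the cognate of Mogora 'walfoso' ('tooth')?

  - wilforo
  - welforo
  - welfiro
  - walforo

zasokam ~ zerokem, huzasfo ~ hozesfo — Mogora a corresponds to Wibel e after a consonant, before a consonant other than r, m, n, p, b, f, v.
zasokam ~ zerokem — Mogora s corresponds to Wibel r between vowels (before a back vowel).
Applying these to Mogora 'walfoso':
  walfoso → welfoso   (a→e after a consonant, before a consonant other than r, m, n, p, b, f, v)
  welfoso → welforo   (s→r between vowels (before a back vowel))
So the Wibel cognate is 'welforo'.

welforo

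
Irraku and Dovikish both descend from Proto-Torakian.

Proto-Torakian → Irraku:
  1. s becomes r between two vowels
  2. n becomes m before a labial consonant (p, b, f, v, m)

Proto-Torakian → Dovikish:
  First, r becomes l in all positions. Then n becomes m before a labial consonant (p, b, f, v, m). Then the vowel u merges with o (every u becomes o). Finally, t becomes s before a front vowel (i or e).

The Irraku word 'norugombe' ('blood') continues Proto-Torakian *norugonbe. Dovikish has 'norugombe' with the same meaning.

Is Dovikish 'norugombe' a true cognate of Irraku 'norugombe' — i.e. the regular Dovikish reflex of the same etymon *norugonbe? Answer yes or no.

no

Derive the expected Dovikish reflex of *norugonbe:
Dovikish: *norugonbe
  norugonbe → nolugonbe   [unconditioned shift]
  nolugonbe → nolugombe   [nasal place assimilation]
  nolugombe → nologombe   [vowel merger]
  nologombe (rule 4 does not apply)
  giving Dovikish nologombe.
The regular Dovikish reflex would be 'nologombe', but the attested form is 'norugombe'. The correspondence is irregular, so they are not cognates (the Dovikish form has a different source).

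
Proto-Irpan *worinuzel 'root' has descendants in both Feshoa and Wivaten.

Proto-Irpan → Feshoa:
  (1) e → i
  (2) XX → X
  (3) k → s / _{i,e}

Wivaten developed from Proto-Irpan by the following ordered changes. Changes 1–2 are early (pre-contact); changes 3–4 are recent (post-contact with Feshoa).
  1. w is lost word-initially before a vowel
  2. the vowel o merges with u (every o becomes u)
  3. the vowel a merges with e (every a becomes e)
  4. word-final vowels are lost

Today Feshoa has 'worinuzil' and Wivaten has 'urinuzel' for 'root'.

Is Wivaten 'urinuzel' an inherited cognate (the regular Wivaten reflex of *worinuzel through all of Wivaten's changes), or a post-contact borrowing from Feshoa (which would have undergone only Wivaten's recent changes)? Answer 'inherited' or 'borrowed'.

If inherited, *worinuzel would pass through all of Wivaten's changes:
Wivaten: *worinuzel > orinuzel > urinuzel  (by glide loss, vowel merger)
If borrowed from Feshoa 'worinuzil' after the early changes, it would undergo only the recent ones:
  rule 3 (vowel merger): no change (worinuzil)
  rule 4 (apocope): no change (worinuzil)
  ⇒ as a loan: worinuzil
Wivaten 'urinuzel' matches the inherited outcome exactly, so it is an inherited cognate, not a loan.

inherited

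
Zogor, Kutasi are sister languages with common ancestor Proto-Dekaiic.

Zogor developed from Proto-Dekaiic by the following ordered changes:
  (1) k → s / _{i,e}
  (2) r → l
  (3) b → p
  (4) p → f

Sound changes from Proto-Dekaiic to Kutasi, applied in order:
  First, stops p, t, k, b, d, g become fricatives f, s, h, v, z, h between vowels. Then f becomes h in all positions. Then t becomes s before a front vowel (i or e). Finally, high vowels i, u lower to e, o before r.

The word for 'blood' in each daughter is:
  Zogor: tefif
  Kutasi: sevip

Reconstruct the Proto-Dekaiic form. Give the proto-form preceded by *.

Position 1: Zogor has t, Kutasi has s. Zogor preserves t here (none of its changes turn any other segment into t), so the proto-segment is *t.
Position 5: Zogor has f, Kutasi has p. Kutasi preserves p here (none of its changes turn any other segment into p), so the proto-segment is *p.
Position 3: Zogor has f, Kutasi has v. Taking the neighbouring segments as reconstructed: Zogor f could go back to *p or *b or *f; Kutasi v could go back to *b or *v — the one source consistent with every daughter is *b.
The remaining positions agree across the daughters. Check the candidate against every language:
Zogor: *tebip > tepip > tefif  (by unconditioned shift, unconditioned shift)
Kutasi: *tebip > tevip > sevip  (by intervocalic lenition, palatalisation)
Only *tebip yields all of Zogor tefif, Kutasi sevip.

*tebip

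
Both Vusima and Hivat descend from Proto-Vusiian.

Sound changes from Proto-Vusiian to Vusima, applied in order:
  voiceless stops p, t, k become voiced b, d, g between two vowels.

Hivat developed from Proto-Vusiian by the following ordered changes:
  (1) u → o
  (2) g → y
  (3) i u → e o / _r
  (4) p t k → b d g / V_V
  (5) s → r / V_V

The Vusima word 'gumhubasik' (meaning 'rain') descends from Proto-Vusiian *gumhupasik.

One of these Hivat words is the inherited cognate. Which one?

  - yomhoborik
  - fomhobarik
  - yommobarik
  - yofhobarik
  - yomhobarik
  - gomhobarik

Hivat: *gumhupasik
  gumhupasik → gomhopasik   [vowel merger]
  gomhopasik → yomhopasik   [unconditioned shift]
  yomhopasik (rule 3 does not apply)
  yomhopasik → yomhobasik   [intervocalic voicing]
  yomhobasik → yomhobarik   [rhotacism]
  giving Hivat yomhobarik.
The other candidates each miss or misapply at least one Hivat change.

yomhobarik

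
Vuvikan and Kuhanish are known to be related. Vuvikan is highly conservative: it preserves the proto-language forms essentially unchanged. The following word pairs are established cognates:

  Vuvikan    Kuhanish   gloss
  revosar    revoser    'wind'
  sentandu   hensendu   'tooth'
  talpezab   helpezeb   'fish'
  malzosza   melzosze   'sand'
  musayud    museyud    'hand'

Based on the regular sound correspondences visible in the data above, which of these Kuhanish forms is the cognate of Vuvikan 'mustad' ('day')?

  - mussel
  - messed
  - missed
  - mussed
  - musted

mussed

sentandu ~ hensendu — Vuvikan t corresponds to Kuhanish s after a consonant, before a back vowel.
talpezab ~ helpezeb, malzosza ~ melzosze — Vuvikan a corresponds to Kuhanish e after a consonant, before a consonant other than r, m, n, p, b, f, v.
Applying these to Vuvikan 'mustad':
  mustad → mussad   (t→s after a consonant, before a back vowel)
  mussad → mussed   (a→e after a consonant, before a consonant other than r, m, n, p, b, f, v)
So the Kuhanish cognate is 'mussed'.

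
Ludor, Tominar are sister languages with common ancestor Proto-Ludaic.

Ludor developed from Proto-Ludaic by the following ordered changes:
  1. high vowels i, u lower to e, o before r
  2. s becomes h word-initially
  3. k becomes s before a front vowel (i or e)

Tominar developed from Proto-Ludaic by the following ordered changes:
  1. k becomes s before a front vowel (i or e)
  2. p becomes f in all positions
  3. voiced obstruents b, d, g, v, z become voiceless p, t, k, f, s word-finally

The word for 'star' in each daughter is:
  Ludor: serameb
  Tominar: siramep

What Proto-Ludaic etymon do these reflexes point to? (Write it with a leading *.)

Position 2: Ludor has e, Tominar has i. Tominar preserves i here (none of its changes turn any other segment into i), so the proto-segment is *i.
Position 7: Ludor has b, Tominar has p. Ludor preserves b here (none of its changes turn any other segment into b), so the proto-segment is *b.
Position 1: Ludor has s, Tominar has s. Taking the neighbouring segments as reconstructed: Ludor s can only go back to *k; Tominar s could go back to *k or *s — the one source consistent with every daughter is *k.
Continuing position by position gives *kirameb; check it forward:
Ludor: start from *kirameb.
  rule 1 (pre-rhotic lowering): kirameb → kerameb
  rule 2: no change — kerameb
  rule 3 (palatalisation): kerameb → serameb
  ⇒ Ludor serameb
Tominar: *kirameb > sirameb > siramep  (by palatalisation, final devoicing)
*kirameb is the unique common source.

*kirameb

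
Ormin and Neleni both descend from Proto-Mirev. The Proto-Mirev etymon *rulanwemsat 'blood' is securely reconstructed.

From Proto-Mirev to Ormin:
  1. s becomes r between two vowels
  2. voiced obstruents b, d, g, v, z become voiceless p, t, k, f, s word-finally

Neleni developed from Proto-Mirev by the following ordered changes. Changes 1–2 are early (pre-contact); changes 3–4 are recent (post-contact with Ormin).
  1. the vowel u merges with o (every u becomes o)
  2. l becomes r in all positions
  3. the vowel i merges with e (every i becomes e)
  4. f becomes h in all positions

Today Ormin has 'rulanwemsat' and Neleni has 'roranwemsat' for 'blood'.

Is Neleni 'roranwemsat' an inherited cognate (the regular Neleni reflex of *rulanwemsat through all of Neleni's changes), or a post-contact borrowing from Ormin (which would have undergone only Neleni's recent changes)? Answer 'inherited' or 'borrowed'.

If inherited, *rulanwemsat would pass through all of Neleni's changes:
Neleni: *rulanwemsat > rolanwemsat > roranwemsat  (by vowel merger, unconditioned shift)
If borrowed from Ormin 'rulanwemsat' after the early changes, it would undergo only the recent ones:
  rule 3 (vowel merger): no change (rulanwemsat)
  rule 4 (unconditioned shift): no change (rulanwemsat)
  ⇒ as a loan: rulanwemsat
Neleni 'roranwemsat' matches the inherited outcome exactly, so it is an inherited cognate, not a loan.

inherited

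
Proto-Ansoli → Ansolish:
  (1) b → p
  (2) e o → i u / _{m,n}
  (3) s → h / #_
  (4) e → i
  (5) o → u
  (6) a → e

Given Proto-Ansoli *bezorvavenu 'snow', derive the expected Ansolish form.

Ansolish: start from *bezorvavenu.
  rule 1 (unconditioned shift): bezorvavenu → pezorvavenu
  rule 2 (pre-nasal raising): pezorvavenu → pezorvavinu
  rule 3: no change — pezorvavinu
  rule 4 (vowel merger): pezorvavinu → pizorvavinu
  rule 5 (vowel merger): pizorvavinu → pizurvavinu
  rule 6 (vowel merger): pizurvavinu → pizurvevinu
  ⇒ Ansolish pizurvevinu

pizurvevinu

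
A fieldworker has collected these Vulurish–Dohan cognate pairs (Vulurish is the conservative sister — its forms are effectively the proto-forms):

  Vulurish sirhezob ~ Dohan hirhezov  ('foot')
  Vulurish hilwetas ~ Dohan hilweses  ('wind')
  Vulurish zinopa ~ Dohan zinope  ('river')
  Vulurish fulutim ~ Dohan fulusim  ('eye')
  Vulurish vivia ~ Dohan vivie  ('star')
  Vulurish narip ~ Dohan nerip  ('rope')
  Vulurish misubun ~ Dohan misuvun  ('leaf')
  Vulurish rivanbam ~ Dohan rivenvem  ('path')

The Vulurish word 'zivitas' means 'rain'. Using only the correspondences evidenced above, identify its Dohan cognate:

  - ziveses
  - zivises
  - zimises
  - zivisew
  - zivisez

hilwetas ~ hilweses — Vulurish t corresponds to Dohan s between vowels (before a back vowel).
hilwetas ~ hilweses — Vulurish a corresponds to Dohan e after a consonant, before a consonant other than r, m, n, p, b, f, v.
Applying these to Vulurish 'zivitas':
  zivitas → zivisas   (t→s between vowels (before a back vowel))
  zivisas → zivises   (a→e after a consonant, before a consonant other than r, m, n, p, b, f, v)
So the Dohan cognate is 'zivises'.

zivises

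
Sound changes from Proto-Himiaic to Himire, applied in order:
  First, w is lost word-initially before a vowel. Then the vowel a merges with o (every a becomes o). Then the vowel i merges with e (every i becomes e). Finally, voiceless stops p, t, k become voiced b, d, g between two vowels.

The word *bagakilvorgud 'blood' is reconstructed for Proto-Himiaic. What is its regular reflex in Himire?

Himire: start from *bagakilvorgud.
  rule 1: no change — bagakilvorgud
  rule 2 (vowel merger): bagakilvorgud → bogokilvorgud
  rule 3 (vowel merger): bogokilvorgud → bogokelvorgud
  rule 4 (intervocalic voicing): bogokelvorgud → bogogelvorgud
  ⇒ Himire bogogelvorgud

bogogelvorgud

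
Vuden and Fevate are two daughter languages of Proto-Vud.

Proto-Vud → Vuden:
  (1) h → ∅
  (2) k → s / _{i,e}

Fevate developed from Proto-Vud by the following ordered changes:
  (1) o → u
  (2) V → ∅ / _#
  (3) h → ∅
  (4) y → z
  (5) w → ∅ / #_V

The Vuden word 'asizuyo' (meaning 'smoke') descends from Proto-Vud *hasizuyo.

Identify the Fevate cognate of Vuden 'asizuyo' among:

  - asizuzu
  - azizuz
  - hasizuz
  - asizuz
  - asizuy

Fevate: start from *hasizuyo.
  rule 1 (vowel merger): hasizuyo → hasizuyu
  rule 2 (apocope): hasizuyu → hasizuy
  rule 3 (h-loss): hasizuy → asizuy
  rule 4 (unconditioned shift): asizuy → asizuz
  rule 5: no change — asizuz
  ⇒ Fevate asizuz
Among the options, 'asizuz' alone shows every Fevate change applied in order.

asizuz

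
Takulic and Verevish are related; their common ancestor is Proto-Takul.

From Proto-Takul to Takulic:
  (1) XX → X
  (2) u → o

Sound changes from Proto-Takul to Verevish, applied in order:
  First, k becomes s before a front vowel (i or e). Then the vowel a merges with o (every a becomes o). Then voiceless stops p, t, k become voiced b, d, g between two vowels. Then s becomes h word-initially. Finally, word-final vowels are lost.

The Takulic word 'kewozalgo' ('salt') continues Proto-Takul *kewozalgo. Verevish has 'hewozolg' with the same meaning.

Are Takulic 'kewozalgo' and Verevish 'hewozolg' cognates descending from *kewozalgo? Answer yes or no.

yes

Derive the expected Verevish reflex of *kewozalgo:
Verevish: start from *kewozalgo.
  rule 1 (palatalisation): kewozalgo → sewozalgo
  rule 2 (vowel merger): sewozalgo → sewozolgo
  rule 3: no change — sewozolgo
  rule 4 (debuccalisation): sewozolgo → hewozolgo
  rule 5 (apocope): hewozolgo → hewozolg
  ⇒ Verevish hewozolg
Verevish 'hewozolg' matches the regular reflex exactly, so the pair is cognate.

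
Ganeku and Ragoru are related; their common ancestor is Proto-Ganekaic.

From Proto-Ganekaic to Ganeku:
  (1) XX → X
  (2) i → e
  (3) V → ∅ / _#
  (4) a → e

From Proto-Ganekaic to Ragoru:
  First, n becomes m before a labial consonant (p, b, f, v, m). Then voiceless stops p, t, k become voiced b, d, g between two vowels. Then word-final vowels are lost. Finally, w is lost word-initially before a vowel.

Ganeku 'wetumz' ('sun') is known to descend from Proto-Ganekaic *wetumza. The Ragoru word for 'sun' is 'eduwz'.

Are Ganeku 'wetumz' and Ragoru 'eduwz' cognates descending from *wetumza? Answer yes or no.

Derive the expected Ragoru reflex of *wetumza:
Ragoru: *wetumza
  wetumza (rule 1 does not apply)
  wetumza → wedumza   [intervocalic voicing]
  wedumza → wedumz   [apocope]
  wedumz → edumz   [glide loss]
  giving Ragoru edumz.
The regular Ragoru reflex would be 'edumz', but the attested form is 'eduwz'. The correspondence is irregular, so they are not cognates (the Ragoru form has a different source).

no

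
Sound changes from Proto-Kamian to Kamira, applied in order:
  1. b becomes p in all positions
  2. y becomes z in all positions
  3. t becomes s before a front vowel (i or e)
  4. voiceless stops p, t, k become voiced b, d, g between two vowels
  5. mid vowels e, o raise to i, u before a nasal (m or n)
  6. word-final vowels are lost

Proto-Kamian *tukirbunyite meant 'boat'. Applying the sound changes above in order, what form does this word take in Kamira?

tugirpunzis

Kamira: *tukirbunyite > tukirpunyite > tukirpunzite > tukirpunzise > tugirpunzise > tugirpunzis  (by unconditioned shift, unconditioned shift, palatalisation, intervocalic voicing, apocope)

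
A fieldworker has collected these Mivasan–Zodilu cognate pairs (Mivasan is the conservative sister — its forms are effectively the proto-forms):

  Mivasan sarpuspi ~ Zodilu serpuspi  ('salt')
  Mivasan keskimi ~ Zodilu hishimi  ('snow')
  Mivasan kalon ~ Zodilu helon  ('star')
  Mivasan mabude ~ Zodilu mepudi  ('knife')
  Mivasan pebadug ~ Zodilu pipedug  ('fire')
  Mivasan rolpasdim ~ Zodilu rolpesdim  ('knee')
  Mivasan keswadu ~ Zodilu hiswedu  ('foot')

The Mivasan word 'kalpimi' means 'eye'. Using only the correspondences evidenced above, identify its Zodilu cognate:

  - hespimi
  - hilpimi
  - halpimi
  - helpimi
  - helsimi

kalon ~ helon — Mivasan k corresponds to Zodilu h word-initially before a back vowel.
kalon ~ helon, pebadug ~ pipedug — Mivasan a corresponds to Zodilu e after a consonant, before a consonant other than r, m, n, p, b, f, v.
Applying these to Mivasan 'kalpimi':
  kalpimi → halpimi   (k→h word-initially before a back vowel)
  halpimi → helpimi   (a→e after a consonant, before a consonant other than r, m, n, p, b, f, v)
So the Zodilu cognate is 'helpimi'.

helpimi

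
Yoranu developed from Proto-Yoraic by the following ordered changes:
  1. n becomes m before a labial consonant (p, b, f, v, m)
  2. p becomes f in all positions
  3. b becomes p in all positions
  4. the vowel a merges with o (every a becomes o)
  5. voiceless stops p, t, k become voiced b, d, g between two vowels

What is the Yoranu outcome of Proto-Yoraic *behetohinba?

Yoranu: start from *behetohinba.
  rule 1 (nasal place assimilation): behetohinba → behetohimba
  rule 2: no change — behetohimba
  rule 3 (unconditioned shift): behetohimba → pehetohimpa
  rule 4 (vowel merger): pehetohimpa → pehetohimpo
  rule 5 (intervocalic voicing): pehetohimpo → pehedohimpo
  ⇒ Yoranu pehedohimpo

pehedohimpo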